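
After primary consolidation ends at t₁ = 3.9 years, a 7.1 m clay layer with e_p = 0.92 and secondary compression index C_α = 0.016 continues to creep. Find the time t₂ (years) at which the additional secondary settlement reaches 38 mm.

t₂ ≈ 17.1 years

S_s = C_α·H/(1+e_p)·log₁₀(t₂/t₁) ⇒ log₁₀(t₂/t₁) = S_s·(1+e_p)/(C_α·H).
log₁₀(t₂/t₁) = 0.038 × (1+0.92) / (0.016×7.1) = 0.6423
t₂ = t₁ × 10^0.6423 = 3.9 × 4.388 = 17.11 years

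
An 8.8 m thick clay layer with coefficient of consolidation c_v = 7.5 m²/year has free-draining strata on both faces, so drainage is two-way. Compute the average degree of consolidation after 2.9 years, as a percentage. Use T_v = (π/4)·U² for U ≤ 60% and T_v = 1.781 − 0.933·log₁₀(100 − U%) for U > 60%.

U ≈ 94.9 %

Drainage path length: H_d = H/2 = 4.4 m (double drainage).
T_v = c_v·t/H_d² = 7.5×2.9/4.4² = 1.1235.
T_v = 1.1235 corresponds to the U > 60% branch:
U = 1 − 10^((1.781 − T_v)/0.933)/100 = 0.9493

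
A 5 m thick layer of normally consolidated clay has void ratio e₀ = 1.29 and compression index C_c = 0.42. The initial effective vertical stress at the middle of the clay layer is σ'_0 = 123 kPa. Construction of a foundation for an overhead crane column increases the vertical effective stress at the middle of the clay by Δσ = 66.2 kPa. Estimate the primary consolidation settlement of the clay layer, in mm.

Final effective stress: σ'_f = σ'_0 + Δσ = 123 + 66.2 = 189.2 kPa.
Normally consolidated clay, so the full stress increment lies on the virgin compression line:
S_c = C_c·H/(1+e₀)·log₁₀(σ'_f/σ'_0) = 0.42×5/(1+1.29)×log₁₀(189.2/123)
    = 0.91703 × 0.18702 = 0.1715 m

S_c ≈ 172 mm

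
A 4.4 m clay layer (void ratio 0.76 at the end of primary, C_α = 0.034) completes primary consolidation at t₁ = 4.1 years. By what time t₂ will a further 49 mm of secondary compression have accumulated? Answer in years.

t₂ ≈ 15.5 years

S_s = C_α·H/(1+e_p)·log₁₀(t₂/t₁) ⇒ log₁₀(t₂/t₁) = S_s·(1+e_p)/(C_α·H).
log₁₀(t₂/t₁) = 0.049 × (1+0.76) / (0.034×4.4) = 0.5765
t₂ = t₁ × 10^0.5765 = 4.1 × 3.771 = 15.46 years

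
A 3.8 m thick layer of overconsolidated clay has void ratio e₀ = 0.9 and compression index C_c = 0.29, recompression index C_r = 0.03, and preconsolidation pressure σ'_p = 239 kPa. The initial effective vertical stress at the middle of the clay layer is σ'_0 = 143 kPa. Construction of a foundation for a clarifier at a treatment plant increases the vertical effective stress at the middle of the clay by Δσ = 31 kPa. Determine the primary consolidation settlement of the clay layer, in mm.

Final effective stress: σ'_f = 143 + 31 = 174 kPa.
σ'_f = 174 ≤ σ'_p = 239 kPa, so the clay remains overconsolidated and only the recompression index applies:
S_c = C_r·H/(1+e₀)·log₁₀(σ'_f/σ'_0) = 0.03×3.8/1.9×log₁₀(174/143)
    = 0.06 × 0.085213 = 0.005113 m

S_c ≈ 5.11 mm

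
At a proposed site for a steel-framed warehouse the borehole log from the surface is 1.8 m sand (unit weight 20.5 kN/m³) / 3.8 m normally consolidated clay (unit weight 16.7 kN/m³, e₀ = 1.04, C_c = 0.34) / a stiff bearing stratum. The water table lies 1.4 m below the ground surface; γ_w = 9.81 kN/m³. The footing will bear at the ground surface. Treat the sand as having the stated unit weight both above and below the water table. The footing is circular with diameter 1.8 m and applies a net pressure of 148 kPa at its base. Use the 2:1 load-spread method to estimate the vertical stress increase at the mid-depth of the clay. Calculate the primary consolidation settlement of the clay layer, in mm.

Mid-depth of clay below the ground surface: z = 1.8 + 3.8/2 = 3.7 m.
Total vertical stress at mid-clay: σ_v = 20.5×1.8 + 16.7×1.9 = 68.63 kPa.
Pore pressure: u = 9.81×(3.7 − 1.4) = 22.563 kPa.
Initial effective stress: σ'_0 = σ_v − u = 68.63 − 22.563 = 46.067 kPa.
Stress increase at mid-clay by the 2:1 spreading method:
Δσ ≈ qD²/(D+z)² = 148×1.8²/(1.8+3.7)² = 15.852 kPa
Final effective stress: σ'_f = σ'_0 + Δσ = 46.067 + 15.852 = 61.919 kPa.
Normally consolidated clay, so the full stress increment lies on the virgin compression line:
S_c = C_c·H/(1+e₀)·log₁₀(σ'_f/σ'_0) = 0.34×3.8/(1+1.04)×log₁₀(61.919/46.067)
    = 0.63333 × 0.12843 = 0.08134 m

S_c ≈ 81.3 mm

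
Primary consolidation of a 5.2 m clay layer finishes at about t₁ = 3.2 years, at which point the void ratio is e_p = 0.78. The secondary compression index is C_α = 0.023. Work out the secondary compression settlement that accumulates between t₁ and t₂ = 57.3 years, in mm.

Secondary compression: S_s = C_α·H/(1+e_p)·log₁₀(t₂/t₁)
S_s = 0.023×5.2/(1+0.78)×log₁₀(57.3/3.2)
    = 0.06719 × 1.253 = 0.08419 m

S_s ≈ 84.2 mm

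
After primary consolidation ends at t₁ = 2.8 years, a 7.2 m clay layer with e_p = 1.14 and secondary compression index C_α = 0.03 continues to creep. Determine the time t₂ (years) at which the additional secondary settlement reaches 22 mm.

t₂ ≈ 4.63 years

S_s = C_α·H/(1+e_p)·log₁₀(t₂/t₁) ⇒ log₁₀(t₂/t₁) = S_s·(1+e_p)/(C_α·H).
log₁₀(t₂/t₁) = 0.022 × (1+1.14) / (0.03×7.2) = 0.218
t₂ = t₁ × 10^0.218 = 2.8 × 1.652 = 4.625 years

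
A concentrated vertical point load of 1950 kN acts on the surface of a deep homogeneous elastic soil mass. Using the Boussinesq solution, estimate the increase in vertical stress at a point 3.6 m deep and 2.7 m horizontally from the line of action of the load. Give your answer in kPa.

Boussinesq vertical stress below a point load on an elastic half-space:
Δσ_z = 3P/(2πz²) · [1 + (r/z)²]^(−5/2)
r/z = 2.7/3.6 = 0.75; [1+(r/z)²]^(−5/2) = 0.32768.
Δσ_z = 3×1950/(2π×3.6²) × 0.32768 = 71.841 × 0.32768 = 23.54 kPa

Δσ_z ≈ 23.5 kPa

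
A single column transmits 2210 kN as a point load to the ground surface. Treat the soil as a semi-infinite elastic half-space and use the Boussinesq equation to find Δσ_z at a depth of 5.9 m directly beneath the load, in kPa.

Boussinesq vertical stress below a point load on an elastic half-space:
Δσ_z = 3P/(2πz²) · [1 + (r/z)²]^(−5/2)
r/z = 0/5.9 = 0; [1+(r/z)²]^(−5/2) = 1.
Δσ_z = 3×2210/(2π×5.9²) × 1 = 30.313 × 1 = 30.31 kPa

Δσ_z ≈ 30.3 kPa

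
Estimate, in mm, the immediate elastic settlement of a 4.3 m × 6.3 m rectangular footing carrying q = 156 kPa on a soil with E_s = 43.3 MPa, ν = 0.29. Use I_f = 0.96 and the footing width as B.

Immediate (elastic) settlement: S_e = q·B·(1−ν²)/E_s · I_f.
E_s = 43.3 MPa = 43300 kPa.
S_e = 156 × 4.3 × (1 − 0.29²) / 43300 × 0.96
    = 156 × 4.3 × 0.9159 / 43300 × 0.96
    = 0.01362 m = 13.62 mm

S_e ≈ 13.6 mm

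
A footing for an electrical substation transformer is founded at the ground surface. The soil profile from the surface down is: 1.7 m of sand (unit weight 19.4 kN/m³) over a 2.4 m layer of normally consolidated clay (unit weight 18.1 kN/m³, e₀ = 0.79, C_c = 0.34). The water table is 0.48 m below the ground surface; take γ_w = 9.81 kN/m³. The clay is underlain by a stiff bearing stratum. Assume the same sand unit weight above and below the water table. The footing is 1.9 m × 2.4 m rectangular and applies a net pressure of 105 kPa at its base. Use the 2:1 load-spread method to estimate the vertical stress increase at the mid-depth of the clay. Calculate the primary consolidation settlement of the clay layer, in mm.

S_c ≈ 94 mm

Mid-depth of clay below the ground surface: z = 1.7 + 2.4/2 = 2.9 m.
Total vertical stress at mid-clay: σ_v = 19.4×1.7 + 18.1×1.2 = 54.7 kPa.
Pore pressure: u = 9.81×(2.9 − 0.48) = 23.74 kPa.
Initial effective stress: σ'_0 = σ_v − u = 54.7 − 23.74 = 30.96 kPa.
Stress increase at mid-clay by the 2:1 spreading method:
Δσ = qBL/((B+z)(L+z)) = 105×1.9×2.4/((1.9+2.9)(2.4+2.9)) = 18.821 kPa
Final effective stress: σ'_f = σ'_0 + Δσ = 30.96 + 18.821 = 49.781 kPa.
Normally consolidated clay, so the full stress increment lies on the virgin compression line:
S_c = C_c·H/(1+e₀)·log₁₀(σ'_f/σ'_0) = 0.34×2.4/(1+0.79)×log₁₀(49.781/30.96)
    = 0.45587 × 0.20626 = 0.09403 m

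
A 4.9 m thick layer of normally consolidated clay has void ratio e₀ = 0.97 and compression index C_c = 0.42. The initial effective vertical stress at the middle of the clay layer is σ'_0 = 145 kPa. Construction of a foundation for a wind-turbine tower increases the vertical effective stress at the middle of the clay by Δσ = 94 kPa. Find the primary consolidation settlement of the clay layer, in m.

Final effective stress: σ'_f = σ'_0 + Δσ = 145 + 94 = 239 kPa.
Normally consolidated clay, so the full stress increment lies on the virgin compression line:
S_c = C_c·H/(1+e₀)·log₁₀(σ'_f/σ'_0) = 0.42×4.9/(1+0.97)×log₁₀(239/145)
    = 1.0447 × 0.21703 = 0.2267 m

S_c ≈ 0.227 m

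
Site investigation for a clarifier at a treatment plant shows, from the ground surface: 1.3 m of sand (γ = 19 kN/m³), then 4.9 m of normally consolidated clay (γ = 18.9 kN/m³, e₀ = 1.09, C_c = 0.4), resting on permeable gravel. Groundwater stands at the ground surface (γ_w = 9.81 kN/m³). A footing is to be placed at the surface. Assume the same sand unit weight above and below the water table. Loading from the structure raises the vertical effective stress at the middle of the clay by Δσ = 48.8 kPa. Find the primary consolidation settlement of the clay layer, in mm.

S_c ≈ 361 mm

Mid-depth of clay below the ground surface: z = 1.3 + 4.9/2 = 3.75 m.
Total vertical stress at mid-clay: σ_v = 19×1.3 + 18.9×2.45 = 71.005 kPa.
Pore pressure: u = 9.81×(3.75 − 0) = 36.788 kPa.
Initial effective stress: σ'_0 = σ_v − u = 71.005 − 36.788 = 34.217 kPa.
Final effective stress: σ'_f = σ'_0 + Δσ = 34.217 + 48.8 = 83.017 kPa.
Normally consolidated clay, so the full stress increment lies on the virgin compression line:
S_c = C_c·H/(1+e₀)·log₁₀(σ'_f/σ'_0) = 0.4×4.9/(1+1.09)×log₁₀(83.017/34.217)
    = 0.9378 × 0.38493 = 0.361 m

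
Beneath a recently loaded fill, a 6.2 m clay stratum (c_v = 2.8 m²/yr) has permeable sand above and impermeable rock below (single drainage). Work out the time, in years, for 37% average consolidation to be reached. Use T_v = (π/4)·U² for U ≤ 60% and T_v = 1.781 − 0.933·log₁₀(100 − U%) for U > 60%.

t ≈ 1.48 years

Drainage path length: H_d = H = 6.2 m (single drainage).
U ≤ 60%: T_v = (π/4)·U² = (π/4)×0.37² = 0.10752.
t = T_v·H_d²/c_v = 0.10752×6.2²/2.8 = 1.476 years.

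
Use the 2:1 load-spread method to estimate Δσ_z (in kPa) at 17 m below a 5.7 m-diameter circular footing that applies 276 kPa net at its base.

Δσ_z ≈ 17.4 kPa

By the 2:1 method the load spreads at 1 horizontal : 2 vertical, so at depth z the loaded area has grown by z in each plan dimension:
Δσ ≈ qD²/(D+z)² = 276×5.7²/(5.7+17)² = 17.402 kPa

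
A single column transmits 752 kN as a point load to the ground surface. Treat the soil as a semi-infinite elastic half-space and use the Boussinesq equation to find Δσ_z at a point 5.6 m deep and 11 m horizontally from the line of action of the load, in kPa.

Boussinesq vertical stress below a point load on an elastic half-space:
Δσ_z = 3P/(2πz²) · [1 + (r/z)²]^(−5/2)
r/z = 11/5.6 = 1.9643; [1+(r/z)²]^(−5/2) = 0.01922.
Δσ_z = 3×752/(2π×5.6²) × 0.01922 = 11.449 × 0.01922 = 0.22 kPa

Δσ_z ≈ 0.22 kPa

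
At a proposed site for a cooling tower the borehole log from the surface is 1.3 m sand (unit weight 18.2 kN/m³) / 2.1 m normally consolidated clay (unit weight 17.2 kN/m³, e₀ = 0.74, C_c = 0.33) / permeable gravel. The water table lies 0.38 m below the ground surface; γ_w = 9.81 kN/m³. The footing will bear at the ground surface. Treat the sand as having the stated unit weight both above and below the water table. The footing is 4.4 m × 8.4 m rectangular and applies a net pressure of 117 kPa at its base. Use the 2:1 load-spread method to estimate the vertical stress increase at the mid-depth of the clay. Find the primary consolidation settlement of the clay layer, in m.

Mid-depth of clay below the ground surface: z = 1.3 + 2.1/2 = 2.35 m.
Total vertical stress at mid-clay: σ_v = 18.2×1.3 + 17.2×1.05 = 41.72 kPa.
Pore pressure: u = 9.81×(2.35 − 0.38) = 19.326 kPa.
Initial effective stress: σ'_0 = σ_v − u = 41.72 − 19.326 = 22.394 kPa.
Stress increase at mid-clay by the 2:1 spreading method:
Δσ = qBL/((B+z)(L+z)) = 117×4.4×8.4/((4.4+2.35)(8.4+2.35)) = 59.594 kPa
Final effective stress: σ'_f = σ'_0 + Δσ = 22.394 + 59.594 = 81.988 kPa.
Normally consolidated clay, so the full stress increment lies on the virgin compression line:
S_c = C_c·H/(1+e₀)·log₁₀(σ'_f/σ'_0) = 0.33×2.1/(1+0.74)×log₁₀(81.988/22.394)
    = 0.39828 × 0.56362 = 0.2245 m

S_c ≈ 0.224 m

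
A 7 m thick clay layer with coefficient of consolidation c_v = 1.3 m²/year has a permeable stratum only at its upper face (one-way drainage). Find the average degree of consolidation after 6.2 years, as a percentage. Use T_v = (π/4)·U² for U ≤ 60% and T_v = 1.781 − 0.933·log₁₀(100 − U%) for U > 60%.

U ≈ 45.8 %

Drainage path length: H_d = H = 7 m (single drainage).
T_v = c_v·t/H_d² = 1.3×6.2/7² = 0.16449.
T_v = 0.16449 corresponds to the U ≤ 60% branch:
U = √(4T_v/π) = 0.4576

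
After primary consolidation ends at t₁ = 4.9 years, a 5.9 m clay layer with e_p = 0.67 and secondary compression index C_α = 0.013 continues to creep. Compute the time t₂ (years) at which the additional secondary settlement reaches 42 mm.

t₂ ≈ 40.2 years

S_s = C_α·H/(1+e_p)·log₁₀(t₂/t₁) ⇒ log₁₀(t₂/t₁) = S_s·(1+e_p)/(C_α·H).
log₁₀(t₂/t₁) = 0.042 × (1+0.67) / (0.013×5.9) = 0.9145
t₂ = t₁ × 10^0.9145 = 4.9 × 8.212 = 40.24 years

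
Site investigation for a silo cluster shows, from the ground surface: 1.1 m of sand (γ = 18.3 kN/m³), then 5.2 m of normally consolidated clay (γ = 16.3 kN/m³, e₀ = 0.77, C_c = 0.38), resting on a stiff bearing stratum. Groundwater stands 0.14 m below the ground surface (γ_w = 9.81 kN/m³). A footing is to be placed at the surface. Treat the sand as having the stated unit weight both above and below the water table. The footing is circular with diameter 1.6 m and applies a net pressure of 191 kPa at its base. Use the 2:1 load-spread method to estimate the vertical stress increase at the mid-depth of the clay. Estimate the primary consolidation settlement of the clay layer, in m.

S_c ≈ 0.237 m

Mid-depth of clay below the ground surface: z = 1.1 + 5.2/2 = 3.7 m.
Total vertical stress at mid-clay: σ_v = 18.3×1.1 + 16.3×2.6 = 62.51 kPa.
Pore pressure: u = 9.81×(3.7 − 0.14) = 34.924 kPa.
Initial effective stress: σ'_0 = σ_v − u = 62.51 − 34.924 = 27.586 kPa.
Stress increase at mid-clay by the 2:1 spreading method:
Δσ ≈ qD²/(D+z)² = 191×1.6²/(1.6+3.7)² = 17.407 kPa
Final effective stress: σ'_f = σ'_0 + Δσ = 27.586 + 17.407 = 44.993 kPa.
Normally consolidated clay, so the full stress increment lies on the virgin compression line:
S_c = C_c·H/(1+e₀)·log₁₀(σ'_f/σ'_0) = 0.38×5.2/(1+0.77)×log₁₀(44.993/27.586)
    = 1.1164 × 0.21246 = 0.2372 m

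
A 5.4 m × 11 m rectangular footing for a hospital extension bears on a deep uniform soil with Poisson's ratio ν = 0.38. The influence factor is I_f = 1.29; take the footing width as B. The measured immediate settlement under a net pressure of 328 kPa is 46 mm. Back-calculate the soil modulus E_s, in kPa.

E_s ≈ 42500 kPa

S_e = q·B·(1−ν²)/E_s · I_f  ⇒  E_s = q·B·(1−ν²)·I_f / S_e.
E_s = 328 × 5.4 × 0.8556 × 1.29 / 0.046 = 42500 kPa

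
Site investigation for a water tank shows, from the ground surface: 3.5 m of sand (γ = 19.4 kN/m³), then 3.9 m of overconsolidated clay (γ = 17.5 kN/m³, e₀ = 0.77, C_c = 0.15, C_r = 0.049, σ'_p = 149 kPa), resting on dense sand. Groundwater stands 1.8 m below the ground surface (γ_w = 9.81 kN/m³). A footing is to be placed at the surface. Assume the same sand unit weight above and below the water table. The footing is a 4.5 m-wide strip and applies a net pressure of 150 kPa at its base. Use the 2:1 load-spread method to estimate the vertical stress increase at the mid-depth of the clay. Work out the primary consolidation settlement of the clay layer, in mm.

Mid-depth of clay below the ground surface: z = 3.5 + 3.9/2 = 5.45 m.
Total vertical stress at mid-clay: σ_v = 19.4×3.5 + 17.5×1.95 = 102.02 kPa.
Pore pressure: u = 9.81×(5.45 − 1.8) = 35.806 kPa.
Initial effective stress: σ'_0 = σ_v − u = 102.02 − 35.806 = 66.214 kPa.
Stress increase at mid-clay by the 2:1 spreading method:
Δσ = qB/(B+z) = 150×4.5/(4.5+5.45) = 67.839 kPa
Final effective stress: σ'_f = 66.214 + 67.839 = 134.05 kPa.
σ'_f = 134.05 ≤ σ'_p = 149 kPa, so the clay remains overconsolidated and only the recompression index applies:
S_c = C_r·H/(1+e₀)·log₁₀(σ'_f/σ'_0) = 0.049×3.9/1.77×log₁₀(134.05/66.214)
    = 0.10797 × 0.30632 = 0.03307 m

S_c ≈ 33.1 mm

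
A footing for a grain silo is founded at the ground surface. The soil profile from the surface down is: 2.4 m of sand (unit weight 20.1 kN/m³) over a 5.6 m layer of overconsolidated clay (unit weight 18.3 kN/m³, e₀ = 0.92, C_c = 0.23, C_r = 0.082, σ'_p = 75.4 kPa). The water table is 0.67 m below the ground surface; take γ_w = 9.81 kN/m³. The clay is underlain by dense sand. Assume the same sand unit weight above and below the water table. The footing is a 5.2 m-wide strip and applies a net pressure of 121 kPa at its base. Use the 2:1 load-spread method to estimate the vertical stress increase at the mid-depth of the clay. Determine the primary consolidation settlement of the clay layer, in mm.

S_c ≈ 157 mm

Mid-depth of clay below the ground surface: z = 2.4 + 5.6/2 = 5.2 m.
Total vertical stress at mid-clay: σ_v = 20.1×2.4 + 18.3×2.8 = 99.48 kPa.
Pore pressure: u = 9.81×(5.2 − 0.67) = 44.439 kPa.
Initial effective stress: σ'_0 = σ_v − u = 99.48 − 44.439 = 55.041 kPa.
Stress increase at mid-clay by the 2:1 spreading method:
Δσ = qB/(B+z) = 121×5.2/(5.2+5.2) = 60.5 kPa
Final effective stress: σ'_f = 55.041 + 60.5 = 115.54 kPa.
σ'_f = 115.54 > σ'_p = 75.4 kPa, so the stress path crosses the preconsolidation pressure — recompression up to σ'_p, then virgin compression beyond:
S_c = H/(1+e₀)·[C_r·log₁₀(σ'_p/σ'_0) + C_c·log₁₀(σ'_f/σ'_p)]
    = 5.6/1.92 × [0.082×log₁₀(75.4/55.041) + 0.23×log₁₀(115.54/75.4)]
    = 2.9167 × [0.011208 + 0.042633] = 0.157 m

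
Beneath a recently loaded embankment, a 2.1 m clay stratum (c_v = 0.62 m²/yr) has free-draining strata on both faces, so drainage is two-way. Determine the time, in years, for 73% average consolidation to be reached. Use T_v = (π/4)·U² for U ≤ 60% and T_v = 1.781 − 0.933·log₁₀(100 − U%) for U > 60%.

Drainage path length: H_d = H/2 = 1.05 m (double drainage).
U > 60%: T_v = 1.781 − 0.933·log₁₀(100 − 73) = 0.44554.
t = T_v·H_d²/c_v = 0.44554×1.05²/0.62 = 0.7923 years.

t ≈ 0.792 years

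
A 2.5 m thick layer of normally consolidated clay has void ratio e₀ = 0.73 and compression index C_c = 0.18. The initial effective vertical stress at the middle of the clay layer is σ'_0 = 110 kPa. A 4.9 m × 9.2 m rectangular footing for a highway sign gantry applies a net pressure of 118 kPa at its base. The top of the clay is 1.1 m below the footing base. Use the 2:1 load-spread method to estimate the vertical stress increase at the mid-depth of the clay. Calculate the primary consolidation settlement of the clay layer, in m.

Mid-depth of clay below the footing base: z = 1.1 + 2.5/2 = 2.35 m.
Stress increase at mid-clay by the 2:1 spreading method:
Δσ = qBL/((B+z)(L+z)) = 118×4.9×9.2/((4.9+2.35)(9.2+2.35)) = 63.525 kPa
Final effective stress: σ'_f = σ'_0 + Δσ = 110 + 63.525 = 173.53 kPa.
Normally consolidated clay, so the full stress increment lies on the virgin compression line:
S_c = C_c·H/(1+e₀)·log₁₀(σ'_f/σ'_0) = 0.18×2.5/(1+0.73)×log₁₀(173.53/110)
    = 0.26012 × 0.19798 = 0.0515 m

S_c ≈ 0.0515 m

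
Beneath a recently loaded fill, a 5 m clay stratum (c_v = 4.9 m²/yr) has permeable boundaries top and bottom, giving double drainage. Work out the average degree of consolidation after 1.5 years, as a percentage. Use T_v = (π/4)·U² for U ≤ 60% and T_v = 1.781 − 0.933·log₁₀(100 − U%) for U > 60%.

Drainage path length: H_d = H/2 = 2.5 m (double drainage).
T_v = c_v·t/H_d² = 4.9×1.5/2.5² = 1.176.
T_v = 1.176 corresponds to the U > 60% branch:
U = 1 − 10^((1.781 − T_v)/0.933)/100 = 0.9555

U ≈ 95.5 %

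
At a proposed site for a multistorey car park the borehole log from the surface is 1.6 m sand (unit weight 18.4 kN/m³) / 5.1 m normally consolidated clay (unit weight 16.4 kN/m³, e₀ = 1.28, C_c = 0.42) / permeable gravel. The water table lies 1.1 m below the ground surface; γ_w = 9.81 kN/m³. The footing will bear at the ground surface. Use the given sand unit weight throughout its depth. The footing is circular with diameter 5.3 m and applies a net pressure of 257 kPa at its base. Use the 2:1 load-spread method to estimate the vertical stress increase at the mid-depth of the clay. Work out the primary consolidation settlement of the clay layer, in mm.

Mid-depth of clay below the ground surface: z = 1.6 + 5.1/2 = 4.15 m.
Total vertical stress at mid-clay: σ_v = 18.4×1.6 + 16.4×2.55 = 71.26 kPa.
Pore pressure: u = 9.81×(4.15 − 1.1) = 29.921 kPa.
Initial effective stress: σ'_0 = σ_v − u = 71.26 − 29.921 = 41.339 kPa.
Stress increase at mid-clay by the 2:1 spreading method:
Δσ ≈ qD²/(D+z)² = 257×5.3²/(5.3+4.15)² = 80.839 kPa
Final effective stress: σ'_f = σ'_0 + Δσ = 41.339 + 80.839 = 122.18 kPa.
Normally consolidated clay, so the full stress increment lies on the virgin compression line:
S_c = C_c·H/(1+e₀)·log₁₀(σ'_f/σ'_0) = 0.42×5.1/(1+1.28)×log₁₀(122.18/41.339)
    = 0.93947 × 0.47064 = 0.4422 m

S_c ≈ 442 mm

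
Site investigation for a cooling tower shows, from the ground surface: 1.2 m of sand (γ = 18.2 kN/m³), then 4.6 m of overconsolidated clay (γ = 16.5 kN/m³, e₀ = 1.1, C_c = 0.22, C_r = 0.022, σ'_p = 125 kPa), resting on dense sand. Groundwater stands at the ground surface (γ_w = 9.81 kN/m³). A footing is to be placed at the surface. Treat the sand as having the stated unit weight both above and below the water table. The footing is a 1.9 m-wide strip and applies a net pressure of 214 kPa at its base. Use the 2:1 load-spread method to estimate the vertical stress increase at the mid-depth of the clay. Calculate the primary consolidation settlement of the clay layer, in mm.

S_c ≈ 28.8 mm

Mid-depth of clay below the ground surface: z = 1.2 + 4.6/2 = 3.5 m.
Total vertical stress at mid-clay: σ_v = 18.2×1.2 + 16.5×2.3 = 59.79 kPa.
Pore pressure: u = 9.81×(3.5 − 0) = 34.335 kPa.
Initial effective stress: σ'_0 = σ_v − u = 59.79 − 34.335 = 25.455 kPa.
Stress increase at mid-clay by the 2:1 spreading method:
Δσ = qB/(B+z) = 214×1.9/(1.9+3.5) = 75.296 kPa
Final effective stress: σ'_f = 25.455 + 75.296 = 100.75 kPa.
σ'_f = 100.75 ≤ σ'_p = 125 kPa, so the clay remains overconsolidated and only the recompression index applies:
S_c = C_r·H/(1+e₀)·log₁₀(σ'_f/σ'_0) = 0.022×4.6/2.1×log₁₀(100.75/25.455)
    = 0.048191 × 0.59747 = 0.02879 m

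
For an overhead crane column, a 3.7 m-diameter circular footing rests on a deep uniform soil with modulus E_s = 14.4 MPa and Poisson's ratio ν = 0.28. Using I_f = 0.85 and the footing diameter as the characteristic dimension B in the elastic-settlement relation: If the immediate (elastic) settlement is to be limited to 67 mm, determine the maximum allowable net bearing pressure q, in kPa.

q ≈ 333 kPa

E_s = 14.4 MPa = 14400 kPa.
S_e = q·B·(1−ν²)/E_s · I_f  ⇒  q = S_e·E_s / (B·(1−ν²)·I_f).
q = 0.067 × 14400 / (3.7 × 0.9216 × 0.85) = 332.9 kPa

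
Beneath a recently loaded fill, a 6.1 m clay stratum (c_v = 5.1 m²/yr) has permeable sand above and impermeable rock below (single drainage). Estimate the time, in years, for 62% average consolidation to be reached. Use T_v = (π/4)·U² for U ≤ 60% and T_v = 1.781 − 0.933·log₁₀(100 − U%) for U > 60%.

t ≈ 2.24 years

Drainage path length: H_d = H = 6.1 m (single drainage).
U > 60%: T_v = 1.781 − 0.933·log₁₀(100 − 62) = 0.30706.
t = T_v·H_d²/c_v = 0.30706×6.1²/5.1 = 2.24 years.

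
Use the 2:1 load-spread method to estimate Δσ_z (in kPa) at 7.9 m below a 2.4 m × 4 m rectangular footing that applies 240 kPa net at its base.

Δσ_z ≈ 18.8 kPa

By the 2:1 method the load spreads at 1 horizontal : 2 vertical, so at depth z the loaded area has grown by z in each plan dimension:
Δσ = qBL/((B+z)(L+z)) = 240×2.4×4/((2.4+7.9)(4+7.9)) = 18.797 kPa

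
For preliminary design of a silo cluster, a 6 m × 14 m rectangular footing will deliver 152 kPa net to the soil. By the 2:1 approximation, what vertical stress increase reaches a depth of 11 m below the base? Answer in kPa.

By the 2:1 method the load spreads at 1 horizontal : 2 vertical, so at depth z the loaded area has grown by z in each plan dimension:
Δσ = qBL/((B+z)(L+z)) = 152×6×14/((6+11)(14+11)) = 30.042 kPa

Δσ_z ≈ 30 kPa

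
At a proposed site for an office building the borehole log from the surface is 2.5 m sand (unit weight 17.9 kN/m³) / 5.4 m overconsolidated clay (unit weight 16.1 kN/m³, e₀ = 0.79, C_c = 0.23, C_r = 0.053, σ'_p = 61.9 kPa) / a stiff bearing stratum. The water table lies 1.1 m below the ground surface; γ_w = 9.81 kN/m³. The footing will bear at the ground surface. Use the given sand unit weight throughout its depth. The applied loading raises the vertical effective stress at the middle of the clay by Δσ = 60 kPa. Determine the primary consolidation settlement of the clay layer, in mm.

S_c ≈ 185 mm

Mid-depth of clay below the ground surface: z = 2.5 + 5.4/2 = 5.2 m.
Total vertical stress at mid-clay: σ_v = 17.9×2.5 + 16.1×2.7 = 88.22 kPa.
Pore pressure: u = 9.81×(5.2 − 1.1) = 40.221 kPa.
Initial effective stress: σ'_0 = σ_v − u = 88.22 − 40.221 = 47.999 kPa.
Final effective stress: σ'_f = 47.999 + 60 = 108 kPa.
σ'_f = 108 > σ'_p = 61.9 kPa, so the stress path crosses the preconsolidation pressure — recompression up to σ'_p, then virgin compression beyond:
S_c = H/(1+e₀)·[C_r·log₁₀(σ'_p/σ'_0) + C_c·log₁₀(σ'_f/σ'_p)]
    = 5.4/1.79 × [0.053×log₁₀(61.9/47.999) + 0.23×log₁₀(108/61.9)]
    = 3.0168 × [0.0058543 + 0.055599] = 0.1854 m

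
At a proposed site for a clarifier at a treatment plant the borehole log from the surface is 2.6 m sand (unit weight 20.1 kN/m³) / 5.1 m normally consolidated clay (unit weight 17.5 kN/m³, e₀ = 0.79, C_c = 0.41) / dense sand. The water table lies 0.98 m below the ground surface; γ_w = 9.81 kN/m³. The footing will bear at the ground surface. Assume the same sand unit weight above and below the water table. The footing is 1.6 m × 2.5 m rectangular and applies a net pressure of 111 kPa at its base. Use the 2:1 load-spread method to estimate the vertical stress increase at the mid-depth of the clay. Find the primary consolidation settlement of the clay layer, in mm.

Mid-depth of clay below the ground surface: z = 2.6 + 5.1/2 = 5.15 m.
Total vertical stress at mid-clay: σ_v = 20.1×2.6 + 17.5×2.55 = 96.885 kPa.
Pore pressure: u = 9.81×(5.15 − 0.98) = 40.908 kPa.
Initial effective stress: σ'_0 = σ_v − u = 96.885 − 40.908 = 55.977 kPa.
Stress increase at mid-clay by the 2:1 spreading method:
Δσ = qBL/((B+z)(L+z)) = 111×1.6×2.5/((1.6+5.15)(2.5+5.15)) = 8.5984 kPa
Final effective stress: σ'_f = σ'_0 + Δσ = 55.977 + 8.5984 = 64.575 kPa.
Normally consolidated clay, so the full stress increment lies on the virgin compression line:
S_c = C_c·H/(1+e₀)·log₁₀(σ'_f/σ'_0) = 0.41×5.1/(1+0.79)×log₁₀(64.575/55.977)
    = 1.1682 × 0.062055 = 0.07249 m

S_c ≈ 72.5 mm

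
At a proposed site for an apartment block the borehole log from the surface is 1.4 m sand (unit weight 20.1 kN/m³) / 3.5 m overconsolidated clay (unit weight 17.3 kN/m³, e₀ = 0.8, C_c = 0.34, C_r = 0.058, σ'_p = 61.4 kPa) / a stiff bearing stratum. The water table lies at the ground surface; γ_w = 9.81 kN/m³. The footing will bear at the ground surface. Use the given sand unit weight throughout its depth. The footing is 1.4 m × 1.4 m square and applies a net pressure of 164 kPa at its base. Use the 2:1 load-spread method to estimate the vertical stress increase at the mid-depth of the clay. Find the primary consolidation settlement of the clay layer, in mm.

S_c ≈ 21.9 mm

Mid-depth of clay below the ground surface: z = 1.4 + 3.5/2 = 3.15 m.
Total vertical stress at mid-clay: σ_v = 20.1×1.4 + 17.3×1.75 = 58.415 kPa.
Pore pressure: u = 9.81×(3.15 − 0) = 30.902 kPa.
Initial effective stress: σ'_0 = σ_v − u = 58.415 − 30.902 = 27.513 kPa.
Stress increase at mid-clay by the 2:1 spreading method:
Δσ = qBL/((B+z)(L+z)) = 164×1.4×1.4/((1.4+3.15)(1.4+3.15)) = 15.527 kPa
Final effective stress: σ'_f = 27.513 + 15.527 = 43.04 kPa.
σ'_f = 43.04 ≤ σ'_p = 61.4 kPa, so the clay remains overconsolidated and only the recompression index applies:
S_c = C_r·H/(1+e₀)·log₁₀(σ'_f/σ'_0) = 0.058×3.5/1.8×log₁₀(43.04/27.513)
    = 0.11278 × 0.19433 = 0.02192 m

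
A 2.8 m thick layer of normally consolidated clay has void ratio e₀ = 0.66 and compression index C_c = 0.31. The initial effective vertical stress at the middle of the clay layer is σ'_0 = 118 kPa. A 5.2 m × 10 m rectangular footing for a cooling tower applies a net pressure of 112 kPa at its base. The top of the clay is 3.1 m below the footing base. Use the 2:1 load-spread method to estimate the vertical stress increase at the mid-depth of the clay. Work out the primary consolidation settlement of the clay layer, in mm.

Mid-depth of clay below the footing base: z = 3.1 + 2.8/2 = 4.5 m.
Stress increase at mid-clay by the 2:1 spreading method:
Δσ = qBL/((B+z)(L+z)) = 112×5.2×10/((5.2+4.5)(10+4.5)) = 41.408 kPa
Final effective stress: σ'_f = σ'_0 + Δσ = 118 + 41.408 = 159.41 kPa.
Normally consolidated clay, so the full stress increment lies on the virgin compression line:
S_c = C_c·H/(1+e₀)·log₁₀(σ'_f/σ'_0) = 0.31×2.8/(1+0.66)×log₁₀(159.41/118)
    = 0.52289 × 0.13063 = 0.06831 m

S_c ≈ 68.3 mm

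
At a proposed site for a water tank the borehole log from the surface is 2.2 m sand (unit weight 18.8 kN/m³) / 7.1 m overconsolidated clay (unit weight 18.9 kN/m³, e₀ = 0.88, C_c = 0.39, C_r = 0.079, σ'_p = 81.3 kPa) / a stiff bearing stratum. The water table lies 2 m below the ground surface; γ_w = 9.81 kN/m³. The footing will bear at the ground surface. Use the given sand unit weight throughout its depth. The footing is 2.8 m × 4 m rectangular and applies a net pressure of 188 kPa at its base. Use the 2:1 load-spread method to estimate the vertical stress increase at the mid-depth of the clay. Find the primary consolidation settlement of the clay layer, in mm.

S_c ≈ 129 mm

Mid-depth of clay below the ground surface: z = 2.2 + 7.1/2 = 5.75 m.
Total vertical stress at mid-clay: σ_v = 18.8×2.2 + 18.9×3.55 = 108.45 kPa.
Pore pressure: u = 9.81×(5.75 − 2) = 36.788 kPa.
Initial effective stress: σ'_0 = σ_v − u = 108.45 − 36.788 = 71.662 kPa.
Stress increase at mid-clay by the 2:1 spreading method:
Δσ = qBL/((B+z)(L+z)) = 188×2.8×4/((2.8+5.75)(4+5.75)) = 25.258 kPa
Final effective stress: σ'_f = 71.662 + 25.258 = 96.92 kPa.
σ'_f = 96.92 > σ'_p = 81.3 kPa, so the stress path crosses the preconsolidation pressure — recompression up to σ'_p, then virgin compression beyond:
S_c = H/(1+e₀)·[C_r·log₁₀(σ'_p/σ'_0) + C_c·log₁₀(σ'_f/σ'_p)]
    = 7.1/1.88 × [0.079×log₁₀(81.3/71.662) + 0.39×log₁₀(96.92/81.3)]
    = 3.7766 × [0.0043293 + 0.029766] = 0.1288 m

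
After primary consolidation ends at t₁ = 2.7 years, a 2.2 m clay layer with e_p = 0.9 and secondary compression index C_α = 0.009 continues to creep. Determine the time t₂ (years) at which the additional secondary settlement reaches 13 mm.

S_s = C_α·H/(1+e_p)·log₁₀(t₂/t₁) ⇒ log₁₀(t₂/t₁) = S_s·(1+e_p)/(C_α·H).
log₁₀(t₂/t₁) = 0.013 × (1+0.9) / (0.009×2.2) = 1.247
t₂ = t₁ × 10^1.247 = 2.7 × 17.68 = 47.74 years

t₂ ≈ 47.7 years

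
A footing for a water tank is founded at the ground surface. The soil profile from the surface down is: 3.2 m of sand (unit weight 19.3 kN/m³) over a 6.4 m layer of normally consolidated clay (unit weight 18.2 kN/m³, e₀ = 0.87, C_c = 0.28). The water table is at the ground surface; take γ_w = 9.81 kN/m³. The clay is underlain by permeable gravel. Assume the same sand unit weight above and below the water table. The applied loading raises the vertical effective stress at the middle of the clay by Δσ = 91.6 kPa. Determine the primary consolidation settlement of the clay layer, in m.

Mid-depth of clay below the ground surface: z = 3.2 + 6.4/2 = 6.4 m.
Total vertical stress at mid-clay: σ_v = 19.3×3.2 + 18.2×3.2 = 120 kPa.
Pore pressure: u = 9.81×(6.4 − 0) = 62.784 kPa.
Initial effective stress: σ'_0 = σ_v − u = 120 − 62.784 = 57.216 kPa.
Final effective stress: σ'_f = σ'_0 + Δσ = 57.216 + 91.6 = 148.82 kPa.
Normally consolidated clay, so the full stress increment lies on the virgin compression line:
S_c = C_c·H/(1+e₀)·log₁₀(σ'_f/σ'_0) = 0.28×6.4/(1+0.87)×log₁₀(148.82/57.216)
    = 0.95829 × 0.41514 = 0.3978 m

S_c ≈ 0.398 m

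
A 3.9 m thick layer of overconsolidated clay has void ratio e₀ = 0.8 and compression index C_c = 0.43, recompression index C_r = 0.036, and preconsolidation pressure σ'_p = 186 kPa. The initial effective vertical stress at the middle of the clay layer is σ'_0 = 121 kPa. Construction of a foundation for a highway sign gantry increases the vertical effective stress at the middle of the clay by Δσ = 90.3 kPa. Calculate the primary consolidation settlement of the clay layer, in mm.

S_c ≈ 66.2 mm

Final effective stress: σ'_f = 121 + 90.3 = 211.3 kPa.
σ'_f = 211.3 > σ'_p = 186 kPa, so the stress path crosses the preconsolidation pressure — recompression up to σ'_p, then virgin compression beyond:
S_c = H/(1+e₀)·[C_r·log₁₀(σ'_p/σ'_0) + C_c·log₁₀(σ'_f/σ'_p)]
    = 3.9/1.8 × [0.036×log₁₀(186/121) + 0.43×log₁₀(211.3/186)]
    = 2.1667 × [0.0067222 + 0.023816] = 0.06617 m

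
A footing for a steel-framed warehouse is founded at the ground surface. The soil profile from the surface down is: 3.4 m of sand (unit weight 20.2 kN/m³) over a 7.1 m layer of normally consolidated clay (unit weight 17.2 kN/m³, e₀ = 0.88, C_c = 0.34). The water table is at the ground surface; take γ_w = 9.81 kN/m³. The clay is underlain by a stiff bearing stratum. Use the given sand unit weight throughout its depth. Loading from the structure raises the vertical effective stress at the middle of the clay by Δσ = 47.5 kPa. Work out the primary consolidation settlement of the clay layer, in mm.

Mid-depth of clay below the ground surface: z = 3.4 + 7.1/2 = 6.95 m.
Total vertical stress at mid-clay: σ_v = 20.2×3.4 + 17.2×3.55 = 129.74 kPa.
Pore pressure: u = 9.81×(6.95 − 0) = 68.18 kPa.
Initial effective stress: σ'_0 = σ_v − u = 129.74 − 68.18 = 61.56 kPa.
Final effective stress: σ'_f = σ'_0 + Δσ = 61.56 + 47.5 = 109.06 kPa.
Normally consolidated clay, so the full stress increment lies on the virgin compression line:
S_c = C_c·H/(1+e₀)·log₁₀(σ'_f/σ'_0) = 0.34×7.1/(1+0.88)×log₁₀(109.06/61.56)
    = 1.284 × 0.24837 = 0.3189 m

S_c ≈ 319 mm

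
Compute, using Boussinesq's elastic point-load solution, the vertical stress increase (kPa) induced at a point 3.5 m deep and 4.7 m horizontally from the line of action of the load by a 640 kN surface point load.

Boussinesq vertical stress below a point load on an elastic half-space:
Δσ_z = 3P/(2πz²) · [1 + (r/z)²]^(−5/2)
r/z = 4.7/3.5 = 1.3429; [1+(r/z)²]^(−5/2) = 0.076005.
Δσ_z = 3×640/(2π×3.5²) × 0.076005 = 24.945 × 0.076005 = 1.896 kPa

Δσ_z ≈ 1.9 kPa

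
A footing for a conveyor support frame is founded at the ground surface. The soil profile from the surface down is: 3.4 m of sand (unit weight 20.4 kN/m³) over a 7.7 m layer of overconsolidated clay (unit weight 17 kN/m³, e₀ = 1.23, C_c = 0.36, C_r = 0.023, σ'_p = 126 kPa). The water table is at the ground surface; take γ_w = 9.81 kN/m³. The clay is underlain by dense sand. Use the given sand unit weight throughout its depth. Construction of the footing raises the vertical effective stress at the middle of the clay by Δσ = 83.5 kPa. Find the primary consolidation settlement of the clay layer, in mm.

Mid-depth of clay below the ground surface: z = 3.4 + 7.7/2 = 7.25 m.
Total vertical stress at mid-clay: σ_v = 20.4×3.4 + 17×3.85 = 134.81 kPa.
Pore pressure: u = 9.81×(7.25 − 0) = 71.123 kPa.
Initial effective stress: σ'_0 = σ_v − u = 134.81 − 71.123 = 63.687 kPa.
Final effective stress: σ'_f = 63.687 + 83.5 = 147.19 kPa.
σ'_f = 147.19 > σ'_p = 126 kPa, so the stress path crosses the preconsolidation pressure — recompression up to σ'_p, then virgin compression beyond:
S_c = H/(1+e₀)·[C_r·log₁₀(σ'_p/σ'_0) + C_c·log₁₀(σ'_f/σ'_p)]
    = 7.7/2.23 × [0.023×log₁₀(126/63.687) + 0.36×log₁₀(147.19/126)]
    = 3.4529 × [0.0068154 + 0.024303] = 0.1074 m

S_c ≈ 107 mm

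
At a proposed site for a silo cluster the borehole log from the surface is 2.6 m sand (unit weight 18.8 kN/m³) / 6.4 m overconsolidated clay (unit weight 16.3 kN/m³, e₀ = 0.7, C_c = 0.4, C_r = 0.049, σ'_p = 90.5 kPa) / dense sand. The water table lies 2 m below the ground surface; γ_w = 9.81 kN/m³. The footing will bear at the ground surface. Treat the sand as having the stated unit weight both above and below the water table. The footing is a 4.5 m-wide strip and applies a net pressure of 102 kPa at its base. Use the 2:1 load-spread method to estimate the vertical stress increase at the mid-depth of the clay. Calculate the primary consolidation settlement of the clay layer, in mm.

S_c ≈ 146 mm

Mid-depth of clay below the ground surface: z = 2.6 + 6.4/2 = 5.8 m.
Total vertical stress at mid-clay: σ_v = 18.8×2.6 + 16.3×3.2 = 101.04 kPa.
Pore pressure: u = 9.81×(5.8 − 2) = 37.278 kPa.
Initial effective stress: σ'_0 = σ_v − u = 101.04 − 37.278 = 63.762 kPa.
Stress increase at mid-clay by the 2:1 spreading method:
Δσ = qB/(B+z) = 102×4.5/(4.5+5.8) = 44.563 kPa
Final effective stress: σ'_f = 63.762 + 44.563 = 108.33 kPa.
σ'_f = 108.33 > σ'_p = 90.5 kPa, so the stress path crosses the preconsolidation pressure — recompression up to σ'_p, then virgin compression beyond:
S_c = H/(1+e₀)·[C_r·log₁₀(σ'_p/σ'_0) + C_c·log₁₀(σ'_f/σ'_p)]
    = 6.4/1.7 × [0.049×log₁₀(90.5/63.762) + 0.4×log₁₀(108.33/90.5)]
    = 3.7647 × [0.0074522 + 0.03124] = 0.1457 m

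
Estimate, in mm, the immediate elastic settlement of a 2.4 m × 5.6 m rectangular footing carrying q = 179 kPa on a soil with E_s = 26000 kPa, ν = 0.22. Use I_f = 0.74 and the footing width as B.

Immediate (elastic) settlement: S_e = q·B·(1−ν²)/E_s · I_f.
S_e = 179 × 2.4 × (1 − 0.22²) / 26000 × 0.74
    = 179 × 2.4 × 0.9516 / 26000 × 0.74
    = 0.01164 m = 11.64 mm

S_e ≈ 11.6 mm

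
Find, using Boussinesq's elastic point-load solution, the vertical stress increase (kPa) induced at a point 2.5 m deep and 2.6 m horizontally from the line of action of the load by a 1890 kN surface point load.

Boussinesq vertical stress below a point load on an elastic half-space:
Δσ_z = 3P/(2πz²) · [1 + (r/z)²]^(−5/2)
r/z = 2.6/2.5 = 1.04; [1+(r/z)²]^(−5/2) = 0.15996.
Δσ_z = 3×1890/(2π×2.5²) × 0.15996 = 144.39 × 0.15996 = 23.1 kPa

Δσ_z ≈ 23.1 kPa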